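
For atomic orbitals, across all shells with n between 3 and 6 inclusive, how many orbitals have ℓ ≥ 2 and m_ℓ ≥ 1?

30

For each n in the range, tally the orbitals obeying ℓ ≥ 2 and m_ℓ ≥ 1:
n=3 → 2; n=4 → 5; n=5 → 9; n=6 → 14.
Total orbitals: 2 + 5 + 9 + 14 = 30.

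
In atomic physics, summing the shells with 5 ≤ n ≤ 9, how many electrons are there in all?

510

Shell n has n² orbitals: 5²=25 + 6²=36 + 7²=49 + 8²=64 + 9²=81 = 255 orbitals.
Two spin states per orbital: 2 × 255 = 510 electrons.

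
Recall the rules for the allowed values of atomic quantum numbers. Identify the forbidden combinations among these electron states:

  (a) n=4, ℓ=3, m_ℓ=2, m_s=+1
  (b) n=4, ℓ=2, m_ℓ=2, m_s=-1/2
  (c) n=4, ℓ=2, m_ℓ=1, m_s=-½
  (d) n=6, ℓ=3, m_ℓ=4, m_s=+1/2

(a) and (d)

(a) has m_s = +1, but an electron's spin must be ±1/2.
(d) has |m_ℓ| = 4 > ℓ = 3, violating −ℓ ≤ m_ℓ ≤ ℓ.
The remaining sets (b), (c) satisfy all four rules.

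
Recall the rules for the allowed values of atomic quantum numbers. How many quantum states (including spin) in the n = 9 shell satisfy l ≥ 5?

With n = 9 the allowed l are 0, 1, …, 8.
Per l-value: l=5 → 11; l=6 → 13; l=7 → 15; l=8 → 17.
Orbitals: 11 + 13 + 15 + 17 = 56. Each orbital carries two spin states, so 56 × 2 = 112 states.

112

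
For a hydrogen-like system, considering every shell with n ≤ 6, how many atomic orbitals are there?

91

Total orbitals = 1² + 2² + 3² + 4² + 5² + 6² = 91.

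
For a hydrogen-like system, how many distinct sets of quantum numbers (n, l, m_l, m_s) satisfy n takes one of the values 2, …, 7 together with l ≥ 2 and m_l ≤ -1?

Treat each shell separately and count matching orbitals:
n=3 → 2; n=4 → 5; n=5 → 9; n=6 → 14; n=7 → 20.
Orbitals: 2 + 5 + 9 + 14 + 20 = 50. Including both spin states (m_s = ±1/2) gives 2 × 50 = 100 states.

100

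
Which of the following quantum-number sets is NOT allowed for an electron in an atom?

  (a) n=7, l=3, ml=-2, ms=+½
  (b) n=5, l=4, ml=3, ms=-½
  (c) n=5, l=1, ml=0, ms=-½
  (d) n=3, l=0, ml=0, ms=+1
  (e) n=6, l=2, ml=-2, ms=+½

(d) has ms = +1, but an electron's spin must be ±1/2.
The remaining sets (a), (b), (c), (e) satisfy all four rules.

(d)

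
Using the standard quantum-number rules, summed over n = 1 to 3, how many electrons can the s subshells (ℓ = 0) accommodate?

An s subshell (ℓ = 0) exists for every n ≥ 1, so shells n = 1, 2, 3 each contribute one — 3 subshells.
Since each s subshell holds 2(2·0+1) = 2 electrons, the total is 3 × 2 = 6.

6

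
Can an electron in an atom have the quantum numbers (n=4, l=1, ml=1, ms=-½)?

n = 4 is a positive integer. l = 1 satisfies 0 ≤ l ≤ n−1 = 3. ml = 1 lies in the range −l … +l (here −1 … 1). ms = -1/2 is one of ±1/2.
All four constraints are satisfied.

Yes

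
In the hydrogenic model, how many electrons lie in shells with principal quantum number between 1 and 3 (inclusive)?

28

Shell n has n² orbitals: 1²=1 + 2²=4 + 3²=9 = 14 orbitals.
Two spin states per orbital: 2 × 14 = 28 electrons.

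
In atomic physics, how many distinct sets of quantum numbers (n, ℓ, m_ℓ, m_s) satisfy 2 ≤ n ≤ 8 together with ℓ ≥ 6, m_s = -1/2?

Work shell by shell — for each n, count the (ℓ, m_ℓ) pairs that satisfy ℓ ≥ 6:
n=7 → 13; n=8 → 28.
Orbitals: 13 + 28 = 41. With m_s fixed to -1/2 there is one state per orbital, so 41 states.

41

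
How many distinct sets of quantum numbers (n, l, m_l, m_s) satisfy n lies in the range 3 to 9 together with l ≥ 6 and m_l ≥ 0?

Work shell by shell — for each n, count the (l, m_l) pairs that satisfy l ≥ 6 and m_l ≥ 0:
n=7 → 7; n=8 → 15; n=9 → 24.
Orbitals: 7 + 15 + 24 = 46. Including both spin states (m_s = ±1/2) gives 2 × 46 = 92 states.

92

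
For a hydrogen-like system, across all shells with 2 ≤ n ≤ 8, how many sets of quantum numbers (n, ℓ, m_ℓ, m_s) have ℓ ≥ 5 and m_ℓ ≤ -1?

68

Work shell by shell — for each n, count the (ℓ, m_ℓ) pairs that satisfy ℓ ≥ 5 and m_ℓ ≤ -1:
n=6 → 5; n=7 → 11; n=8 → 18.
Orbitals: 5 + 11 + 18 = 34. Including both spin states (m_s = ±1/2) gives 2 × 34 = 68 states.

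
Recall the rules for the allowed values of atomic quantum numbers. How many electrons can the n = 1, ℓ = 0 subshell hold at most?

A subshell with ℓ = 0 has 2ℓ+1 = 1 orbital, each holding 2 electrons (spin ±1/2), so 1 × 2 = 2.

2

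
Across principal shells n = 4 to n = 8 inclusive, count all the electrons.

Shell n has n² orbitals: 4²=16 + 5²=25 + 6²=36 + 7²=49 + 8²=64 = 190 orbitals.
Two spin states per orbital: 2 × 190 = 380 electrons.

380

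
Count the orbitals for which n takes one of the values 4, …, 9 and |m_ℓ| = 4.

30

Go shell by shell, enumerating (ℓ, m_ℓ) with |m_ℓ| = 4:
n=5 → 2; n=6 → 4; n=7 → 6; n=8 → 8; n=9 → 10.
Total orbitals: 2 + 4 + 6 + 8 + 10 = 30.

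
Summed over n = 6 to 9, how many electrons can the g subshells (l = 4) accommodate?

72

A g subshell (l = 4) exists for every n ≥ 5, so shells n = 6, 7, 8, 9 each contribute one — 4 subshells.
Since each g subshell holds 2(2·4+1) = 18 electrons, the total is 4 × 18 = 72.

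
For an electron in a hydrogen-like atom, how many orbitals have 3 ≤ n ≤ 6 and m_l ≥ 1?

34

Work shell by shell — for each n, count the (l, m_l) pairs that satisfy m_l ≥ 1:
n=3 → 3; n=4 → 6; n=5 → 10; n=6 → 15.
Total orbitals: 3 + 6 + 10 + 15 = 34.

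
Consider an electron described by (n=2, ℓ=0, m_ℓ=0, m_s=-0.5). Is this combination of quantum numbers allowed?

Yes

n = 2 is a positive integer. ℓ = 0 satisfies 0 ≤ ℓ ≤ n−1 = 1. m_ℓ = 0 lies in the range −ℓ … +ℓ (here 0). m_s = -1/2 is one of ±1/2.
All four constraints are satisfied.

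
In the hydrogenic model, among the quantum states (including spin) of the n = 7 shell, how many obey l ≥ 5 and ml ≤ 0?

26

With n = 7 the allowed l are 0, 1, …, 6.
Contributions: l=5 → 6; l=6 → 7.
Orbitals: 6 + 7 = 13. Each orbital carries two spin states, so 13 × 2 = 26 states.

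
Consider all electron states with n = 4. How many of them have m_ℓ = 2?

The n = 4 shell has ℓ = 0 through 3; check each.
Contributions: ℓ=2 → 1; ℓ=3 → 1.
Orbitals: 1 + 1 = 2. Each orbital carries two spin states, so 2 × 2 = 4 states.

4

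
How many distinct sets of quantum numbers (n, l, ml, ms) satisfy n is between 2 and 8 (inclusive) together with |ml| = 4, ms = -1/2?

For each n in the range, tally the orbitals obeying |ml| = 4:
n=5 → 2; n=6 → 4; n=7 → 6; n=8 → 8.
Orbitals: 2 + 4 + 6 + 8 = 20. With ms fixed to -1/2 there is one state per orbital, so 20 states.

20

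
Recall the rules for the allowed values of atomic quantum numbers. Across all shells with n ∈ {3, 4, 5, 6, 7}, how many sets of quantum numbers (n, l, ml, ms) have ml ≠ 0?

Treat each shell separately and count matching orbitals:
n=3 → 6; n=4 → 12; n=5 → 20; n=6 → 30; n=7 → 42.
Orbitals: 6 + 12 + 20 + 30 + 42 = 110. Including both spin states (ms = ±1/2) gives 2 × 110 = 220 states.

220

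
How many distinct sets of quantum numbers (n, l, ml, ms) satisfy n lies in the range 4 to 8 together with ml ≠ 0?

320

Count contributing orbitals for each principal shell:
n=4 → 12; n=5 → 20; n=6 → 30; n=7 → 42; n=8 → 56.
Orbitals: 12 + 20 + 30 + 42 + 56 = 160. Including both spin states (ms = ±1/2) gives 2 × 160 = 320 states.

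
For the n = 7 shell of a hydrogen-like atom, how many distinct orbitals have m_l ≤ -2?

The n = 7 shell has l = 0 through 6; check each.
Per l-value: l=2 → 1; l=3 → 2; l=4 → 3; l=5 → 4; l=6 → 5.
Total orbitals: 1 + 2 + 3 + 4 + 5 = 15.

15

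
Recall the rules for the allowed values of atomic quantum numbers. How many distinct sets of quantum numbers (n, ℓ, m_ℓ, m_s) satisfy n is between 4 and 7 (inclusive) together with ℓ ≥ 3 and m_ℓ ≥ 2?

60

Go shell by shell, enumerating (ℓ, m_ℓ) with ℓ ≥ 3 and m_ℓ ≥ 2:
n=4 → 2; n=5 → 5; n=6 → 9; n=7 → 14.
Orbitals: 2 + 5 + 9 + 14 = 30. Including both spin states (m_s = ±1/2) gives 2 × 30 = 60 states.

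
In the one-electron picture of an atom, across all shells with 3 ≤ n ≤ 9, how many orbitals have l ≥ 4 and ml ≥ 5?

For each n in the range, tally the orbitals obeying l ≥ 4 and ml ≥ 5:
n=6 → 1; n=7 → 3; n=8 → 6; n=9 → 10.
Total orbitals: 1 + 3 + 6 + 10 = 20.

20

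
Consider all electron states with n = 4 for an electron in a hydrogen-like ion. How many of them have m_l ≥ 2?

For n = 4, l ranges over 0 … 3.
Contributions: l=2 → 1; l=3 → 2.
Orbitals: 1 + 2 = 3. Each orbital carries two spin states, so 3 × 2 = 6 states.

6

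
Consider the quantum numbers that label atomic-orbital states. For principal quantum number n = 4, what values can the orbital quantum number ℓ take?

0, 1, 2, 3

ℓ is an integer with 0 ≤ ℓ ≤ n−1, so for n = 4: ℓ = 0, 1, 2, 3.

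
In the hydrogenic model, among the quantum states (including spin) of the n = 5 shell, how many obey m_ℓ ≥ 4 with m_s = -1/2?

Orbitals with m_ℓ ≥ 4, by ℓ: ℓ=4 → 1.
Orbitals: 1. With m_s fixed to a single value there is one state per orbital, giving 1 state.

1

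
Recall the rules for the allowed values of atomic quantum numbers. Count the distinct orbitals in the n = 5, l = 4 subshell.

A subshell has 2l+1 orbitals; with l = 4, that's 9.

9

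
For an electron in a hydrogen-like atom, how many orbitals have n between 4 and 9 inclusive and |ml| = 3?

42

Count contributing orbitals for each principal shell:
n=4 → 2; n=5 → 4; n=6 → 6; n=7 → 8; n=8 → 10; n=9 → 12.
Total orbitals: 2 + 4 + 6 + 8 + 10 + 12 = 42.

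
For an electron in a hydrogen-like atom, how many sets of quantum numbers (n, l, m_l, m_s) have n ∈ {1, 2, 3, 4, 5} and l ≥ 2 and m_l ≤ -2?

Count contributing orbitals for each principal shell:
n=3 → 1; n=4 → 3; n=5 → 6.
Orbitals: 1 + 3 + 6 = 10. Including both spin states (m_s = ±1/2) gives 2 × 10 = 20 states.

20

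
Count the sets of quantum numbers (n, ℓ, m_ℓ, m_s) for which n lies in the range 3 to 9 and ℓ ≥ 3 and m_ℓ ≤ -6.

Per-shell orbital counts meeting the constraint:
n=7 → 1; n=8 → 3; n=9 → 6.
Orbitals: 1 + 3 + 6 = 10. Including both spin states (m_s = ±1/2) gives 2 × 10 = 20 states.

20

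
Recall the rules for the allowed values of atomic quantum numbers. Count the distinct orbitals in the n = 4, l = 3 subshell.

7

A subshell has 2l+1 orbitals; with l = 3, that's 7.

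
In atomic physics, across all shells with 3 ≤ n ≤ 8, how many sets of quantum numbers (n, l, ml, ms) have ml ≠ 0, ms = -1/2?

166

Treat each shell separately and count matching orbitals:
n=3 → 6; n=4 → 12; n=5 → 20; n=6 → 30; n=7 → 42; n=8 → 56.
Orbitals: 6 + 12 + 20 + 30 + 42 + 56 = 166. With ms fixed to -1/2 there is one state per orbital, so 166 states.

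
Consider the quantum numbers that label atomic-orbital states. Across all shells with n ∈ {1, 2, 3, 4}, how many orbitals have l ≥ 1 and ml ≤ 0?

16

Work shell by shell — for each n, count the (l, ml) pairs that satisfy l ≥ 1 and ml ≤ 0:
n=2 → 2; n=3 → 5; n=4 → 9.
Total orbitals: 2 + 5 + 9 = 16.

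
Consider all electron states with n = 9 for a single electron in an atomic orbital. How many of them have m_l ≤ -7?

6

The (l, m_l) pairs meeting m_l ≤ -7 give: l=7 → 1; l=8 → 2.
Orbitals: 1 + 2 = 3. Each orbital carries two spin states, so 3 × 2 = 6 states.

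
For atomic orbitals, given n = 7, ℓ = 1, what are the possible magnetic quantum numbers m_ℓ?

-1, 0, 1

m_ℓ takes every integer from −ℓ to +ℓ. With ℓ = 1 that gives the 3 values -1, 0, 1.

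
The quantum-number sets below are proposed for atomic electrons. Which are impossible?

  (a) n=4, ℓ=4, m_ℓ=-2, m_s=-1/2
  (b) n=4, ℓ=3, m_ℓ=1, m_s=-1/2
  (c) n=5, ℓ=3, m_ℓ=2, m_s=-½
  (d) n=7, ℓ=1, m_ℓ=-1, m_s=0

(a) and (d)

(a) has ℓ = 4 ≥ n = 4, violating 0 ≤ ℓ ≤ n−1.
(d) has m_s = 0, but an electron's spin must be ±1/2.
The remaining sets (b), (c) satisfy all four rules.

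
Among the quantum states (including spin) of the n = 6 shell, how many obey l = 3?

14

Contributions: l=3 → 7.
Orbitals: 7. Each orbital carries two spin states, so 7 × 2 = 14 states.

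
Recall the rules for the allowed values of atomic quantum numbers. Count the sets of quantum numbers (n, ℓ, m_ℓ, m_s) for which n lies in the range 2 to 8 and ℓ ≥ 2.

For each n in the range, tally the orbitals obeying ℓ ≥ 2:
n=3 → 5; n=4 → 12; n=5 → 21; n=6 → 32; n=7 → 45; n=8 → 60.
Orbitals: 5 + 12 + 21 + 32 + 45 + 60 = 175. Including both spin states (m_s = ±1/2) gives 2 × 175 = 350 states.

350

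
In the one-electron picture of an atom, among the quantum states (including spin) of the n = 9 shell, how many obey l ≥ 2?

With n = 9 the allowed l are 0, 1, …, 8.
Contributions: l=2 → 5; l=3 → 7; l=4 → 9; l=5 → 11; l=6 → 13; l=7 → 15; l=8 → 17.
Orbitals: 5 + 7 + 9 + 11 + 13 + 15 + 17 = 77. Each orbital carries two spin states, so 77 × 2 = 154 states.

154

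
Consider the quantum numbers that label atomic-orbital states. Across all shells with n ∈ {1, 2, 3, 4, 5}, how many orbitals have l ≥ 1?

Go shell by shell, enumerating (l, ml) with l ≥ 1:
n=2 → 3; n=3 → 8; n=4 → 15; n=5 → 24.
Total orbitals: 3 + 8 + 15 + 24 = 50.

50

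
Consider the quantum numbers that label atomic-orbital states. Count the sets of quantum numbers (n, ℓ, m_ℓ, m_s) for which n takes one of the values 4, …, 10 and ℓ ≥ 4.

Treat each shell separately and count matching orbitals:
n=5 → 9; n=6 → 20; n=7 → 33; n=8 → 48; n=9 → 65; n=10 → 84.
Orbitals: 9 + 20 + 33 + 48 + 65 + 84 = 259. Including both spin states (m_s = ±1/2) gives 2 × 259 = 518 states.

518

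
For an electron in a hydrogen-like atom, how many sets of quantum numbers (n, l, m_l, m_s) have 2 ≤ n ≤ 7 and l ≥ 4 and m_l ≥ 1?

Count contributing orbitals for each principal shell:
n=5 → 4; n=6 → 9; n=7 → 15.
Orbitals: 4 + 9 + 15 = 28. Including both spin states (m_s = ±1/2) gives 2 × 28 = 56 states.

56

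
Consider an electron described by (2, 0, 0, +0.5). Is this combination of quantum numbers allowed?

Allowed

n = 2 is a positive integer. l = 0 satisfies 0 ≤ l ≤ n−1 = 1. m_l = 0 lies in the range −l … +l (here 0). m_s = +1/2 is one of ±1/2.
All four constraints are satisfied.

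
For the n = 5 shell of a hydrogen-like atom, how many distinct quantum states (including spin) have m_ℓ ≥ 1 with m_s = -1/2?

10

Orbitals with m_ℓ ≥ 1, by ℓ: ℓ=1 → 1; ℓ=2 → 2; ℓ=3 → 3; ℓ=4 → 4.
Orbitals: 1 + 2 + 3 + 4 = 10. With m_s fixed to a single value there is one state per orbital, giving 10 states.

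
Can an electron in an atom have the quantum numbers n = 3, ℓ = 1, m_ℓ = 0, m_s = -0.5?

n = 3 is a positive integer. ℓ = 1 satisfies 0 ≤ ℓ ≤ n−1 = 2. m_ℓ = 0 lies in the range −ℓ … +ℓ (here −1 … 1). m_s = -1/2 is one of ±1/2.
All four constraints are satisfied.

Allowed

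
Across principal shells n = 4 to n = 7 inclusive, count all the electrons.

Shell n has n² orbitals: 4²=16 + 5²=25 + 6²=36 + 7²=49 = 126 orbitals.
Two spin states per orbital: 2 × 126 = 252 electrons.

252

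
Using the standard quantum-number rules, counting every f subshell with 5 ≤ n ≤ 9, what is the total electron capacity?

70

An f subshell (ℓ = 3) exists for every n ≥ 4, so shells n = 5, 6, 7, 8, 9 each contribute one — 5 subshells.
Since each f subshell holds 2(2·3+1) = 14 electrons, the total is 5 × 14 = 70.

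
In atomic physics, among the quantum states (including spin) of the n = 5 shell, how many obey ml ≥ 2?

Go through l = 0, …, 4 (the values permitted for n = 5).
Orbitals with ml ≥ 2, by l: l=2 → 1; l=3 → 2; l=4 → 3.
Orbitals: 1 + 2 + 3 = 6. Each orbital carries two spin states, so 6 × 2 = 12 states.

12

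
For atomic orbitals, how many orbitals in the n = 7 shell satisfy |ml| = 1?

12

The n = 7 shell has l = 0 through 6; check each.
Orbitals with |ml| = 1, by l: l=1 → 2; l=2 → 2; l=3 → 2; l=4 → 2; l=5 → 2; l=6 → 2.
Total orbitals: 2 + 2 + 2 + 2 + 2 + 2 = 12.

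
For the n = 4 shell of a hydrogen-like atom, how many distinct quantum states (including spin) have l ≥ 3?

14

With n = 4 the allowed l are 0, 1, …, 3.
Contributions: l=3 → 7.
Orbitals: 7. Each orbital carries two spin states, so 7 × 2 = 14 states.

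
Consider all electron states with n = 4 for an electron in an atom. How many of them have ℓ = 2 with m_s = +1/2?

5

For n = 4, ℓ ranges over 0 … 3.
Per ℓ-value: ℓ=2 → 5.
Orbitals: 5. With m_s fixed to a single value there is one state per orbital, giving 5 states.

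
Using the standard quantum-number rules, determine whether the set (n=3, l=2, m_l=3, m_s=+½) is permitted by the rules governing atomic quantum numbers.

The magnetic quantum number must satisfy −l ≤ m_l ≤ l. With l = 2, m_l can only be -2, -1, 0, 1, 2, so m_l = 3 is forbidden.

Invalid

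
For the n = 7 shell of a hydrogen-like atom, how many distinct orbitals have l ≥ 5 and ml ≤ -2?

For n = 7, l ranges over 0 … 6.
Orbitals with l ≥ 5 and ml ≤ -2, by l: l=5 → 4; l=6 → 5.
Total orbitals: 4 + 5 = 9.

9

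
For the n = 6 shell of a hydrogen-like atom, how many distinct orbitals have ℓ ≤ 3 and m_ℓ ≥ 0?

10

With n = 6 the allowed ℓ are 0, 1, …, 5.
Per ℓ-value: ℓ=0 → 1; ℓ=1 → 2; ℓ=2 → 3; ℓ=3 → 4.
Total orbitals: 1 + 2 + 3 + 4 = 10.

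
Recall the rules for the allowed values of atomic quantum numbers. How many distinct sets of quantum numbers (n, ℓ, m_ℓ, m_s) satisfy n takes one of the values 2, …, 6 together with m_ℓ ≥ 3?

20

Go shell by shell, enumerating (ℓ, m_ℓ) with m_ℓ ≥ 3:
n=4 → 1; n=5 → 3; n=6 → 6.
Orbitals: 1 + 3 + 6 = 10. Including both spin states (m_s = ±1/2) gives 2 × 10 = 20 states.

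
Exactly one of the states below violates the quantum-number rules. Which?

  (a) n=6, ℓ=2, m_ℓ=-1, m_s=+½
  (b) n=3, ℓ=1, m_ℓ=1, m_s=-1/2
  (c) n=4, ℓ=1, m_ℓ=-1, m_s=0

(c)

(c) has m_s = 0, but an electron's spin must be ±1/2.
The remaining sets (a), (b) satisfy all four rules.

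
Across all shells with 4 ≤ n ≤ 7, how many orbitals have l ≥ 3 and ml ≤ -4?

Work shell by shell — for each n, count the (l, ml) pairs that satisfy l ≥ 3 and ml ≤ -4:
n=5 → 1; n=6 → 3; n=7 → 6.
Total orbitals: 1 + 3 + 6 = 10.

10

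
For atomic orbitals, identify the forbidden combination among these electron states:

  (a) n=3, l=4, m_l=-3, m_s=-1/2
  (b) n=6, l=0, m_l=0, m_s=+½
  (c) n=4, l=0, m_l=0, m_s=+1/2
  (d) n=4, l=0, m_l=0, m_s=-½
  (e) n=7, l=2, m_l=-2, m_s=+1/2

(a)

(a) has l = 4 ≥ n = 3, violating 0 ≤ l ≤ n−1.
The remaining sets (b), (c), (d), (e) satisfy all four rules.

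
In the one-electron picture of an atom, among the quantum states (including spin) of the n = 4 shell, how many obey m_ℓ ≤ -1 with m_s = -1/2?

6

Go through ℓ = 0, …, 3 (the values permitted for n = 4).
Per ℓ-value: ℓ=1 → 1; ℓ=2 → 2; ℓ=3 → 3.
Orbitals: 1 + 2 + 3 = 6. With m_s fixed to a single value there is one state per orbital, giving 6 states.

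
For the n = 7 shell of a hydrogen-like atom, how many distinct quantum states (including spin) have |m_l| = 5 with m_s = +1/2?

Orbitals with |m_l| = 5, by l: l=5 → 2; l=6 → 2.
Orbitals: 2 + 2 = 4. With m_s fixed to a single value there is one state per orbital, giving 4 states.

4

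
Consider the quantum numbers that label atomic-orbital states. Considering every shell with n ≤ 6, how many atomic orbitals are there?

Total orbitals = 1² + 2² + 3² + 4² + 5² + 6² = 91.

91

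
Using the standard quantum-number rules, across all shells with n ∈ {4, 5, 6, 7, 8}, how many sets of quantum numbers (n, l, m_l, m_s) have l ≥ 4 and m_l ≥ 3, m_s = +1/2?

30

Count contributing orbitals for each principal shell:
n=5 → 2; n=6 → 5; n=7 → 9; n=8 → 14.
Orbitals: 2 + 5 + 9 + 14 = 30. With m_s fixed to +1/2 there is one state per orbital, so 30 states.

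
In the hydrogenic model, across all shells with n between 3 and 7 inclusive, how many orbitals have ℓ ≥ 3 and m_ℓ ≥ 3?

Count contributing orbitals for each principal shell:
n=4 → 1; n=5 → 3; n=6 → 6; n=7 → 10.
Total orbitals: 1 + 3 + 6 + 10 = 20.

20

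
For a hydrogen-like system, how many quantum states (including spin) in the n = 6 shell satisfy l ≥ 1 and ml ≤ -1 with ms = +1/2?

15

For n = 6, l ranges over 0 … 5.
The (l, ml) pairs meeting l ≥ 1 and ml ≤ -1 give: l=1 → 1; l=2 → 2; l=3 → 3; l=4 → 4; l=5 → 5.
Orbitals: 1 + 2 + 3 + 4 + 5 = 15. With ms fixed to a single value there is one state per orbital, giving 15 states.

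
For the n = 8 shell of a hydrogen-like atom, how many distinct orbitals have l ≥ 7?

15

For n = 8, l ranges over 0 … 7.
Orbitals with l ≥ 7, by l: l=7 → 15.
Total orbitals: 15.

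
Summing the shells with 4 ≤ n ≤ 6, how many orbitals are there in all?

Shell n has n² orbitals: 4²=16 + 5²=25 + 6²=36 = 77 orbitals.

77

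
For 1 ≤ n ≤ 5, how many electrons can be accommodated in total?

Total orbitals = 1² + 2² + 3² + 4² + 5² = 55. Doubling for spin gives 110 electrons.

110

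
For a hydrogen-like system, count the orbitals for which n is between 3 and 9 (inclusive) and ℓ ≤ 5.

Per-shell orbital counts meeting the constraint:
n=3 → 9; n=4 → 16; n=5 → 25; n=6 → 36; n=7 → 36; n=8 → 36; n=9 → 36.
Total orbitals: 9 + 16 + 25 + 36 + 36 + 36 + 36 = 194.

194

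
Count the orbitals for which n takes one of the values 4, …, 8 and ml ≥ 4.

Count contributing orbitals for each principal shell:
n=5 → 1; n=6 → 3; n=7 → 6; n=8 → 10.
Total orbitals: 1 + 3 + 6 + 10 = 20.

20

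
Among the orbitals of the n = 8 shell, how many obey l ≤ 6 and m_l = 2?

5

The n = 8 shell has l = 0 through 7; check each.
Per l-value: l=2 → 1; l=3 → 1; l=4 → 1; l=5 → 1; l=6 → 1.
Total orbitals: 1 + 1 + 1 + 1 + 1 = 5.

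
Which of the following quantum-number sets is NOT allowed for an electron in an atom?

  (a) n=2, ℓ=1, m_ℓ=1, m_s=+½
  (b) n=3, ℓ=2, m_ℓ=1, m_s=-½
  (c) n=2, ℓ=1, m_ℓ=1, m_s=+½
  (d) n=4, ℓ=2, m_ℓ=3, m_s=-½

(d) has |m_ℓ| = 3 > ℓ = 2, violating −ℓ ≤ m_ℓ ≤ ℓ.
The remaining sets (a), (b), (c) satisfy all four rules.

(d)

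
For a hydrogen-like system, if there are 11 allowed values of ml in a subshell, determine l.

ml ranges over 2l+1 integers, so 2l+1 = 11 ⇒ l = 5.

l = 5 (h)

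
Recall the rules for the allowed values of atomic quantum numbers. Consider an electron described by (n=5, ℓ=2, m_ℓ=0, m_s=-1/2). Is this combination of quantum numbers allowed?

n = 5 is a positive integer. ℓ = 2 satisfies 0 ≤ ℓ ≤ n−1 = 4. m_ℓ = 0 lies in the range −ℓ … +ℓ (here −2 … 2). m_s = -1/2 is one of ±1/2.
All four constraints are satisfied.

Yes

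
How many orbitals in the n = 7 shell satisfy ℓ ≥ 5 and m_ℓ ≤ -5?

3

For n = 7, ℓ ranges over 0 … 6.
Per ℓ-value: ℓ=5 → 1; ℓ=6 → 2.
Total orbitals: 1 + 2 = 3.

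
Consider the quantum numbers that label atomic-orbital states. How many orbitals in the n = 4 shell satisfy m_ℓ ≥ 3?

1

Contributions: ℓ=3 → 1.
Total orbitals: 1.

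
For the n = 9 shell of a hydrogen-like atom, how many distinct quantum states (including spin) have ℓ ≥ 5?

For n = 9, ℓ ranges over 0 … 8.
Contributions: ℓ=5 → 11; ℓ=6 → 13; ℓ=7 → 15; ℓ=8 → 17.
Orbitals: 11 + 13 + 15 + 17 = 56. Each orbital carries two spin states, so 56 × 2 = 112 states.

112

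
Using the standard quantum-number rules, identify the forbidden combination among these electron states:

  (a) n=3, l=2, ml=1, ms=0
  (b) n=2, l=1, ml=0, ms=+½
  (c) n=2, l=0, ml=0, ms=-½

(a) has ms = 0, but an electron's spin must be ±1/2.
The remaining sets (b), (c) satisfy all four rules.

(a)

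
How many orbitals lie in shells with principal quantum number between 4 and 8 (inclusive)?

Shell n has n² orbitals: 4²=16 + 5²=25 + 6²=36 + 7²=49 + 8²=64 = 190 orbitals.

190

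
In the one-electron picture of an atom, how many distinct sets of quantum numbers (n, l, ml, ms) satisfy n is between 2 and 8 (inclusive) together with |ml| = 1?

112

Work shell by shell — for each n, count the (l, ml) pairs that satisfy |ml| = 1:
n=2 → 2; n=3 → 4; n=4 → 6; n=5 → 8; n=6 → 10; n=7 → 12; n=8 → 14.
Orbitals: 2 + 4 + 6 + 8 + 10 + 12 + 14 = 56. Including both spin states (ms = ±1/2) gives 2 × 56 = 112 states.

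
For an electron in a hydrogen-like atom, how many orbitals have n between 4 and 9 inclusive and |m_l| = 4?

Go shell by shell, enumerating (l, m_l) with |m_l| = 4:
n=5 → 2; n=6 → 4; n=7 → 6; n=8 → 8; n=9 → 10.
Total orbitals: 2 + 4 + 6 + 8 + 10 = 30.

30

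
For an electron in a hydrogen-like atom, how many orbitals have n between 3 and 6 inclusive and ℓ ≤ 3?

57

Treat each shell separately and count matching orbitals:
n=3 → 9; n=4 → 16; n=5 → 16; n=6 → 16.
Total orbitals: 9 + 16 + 16 + 16 = 57.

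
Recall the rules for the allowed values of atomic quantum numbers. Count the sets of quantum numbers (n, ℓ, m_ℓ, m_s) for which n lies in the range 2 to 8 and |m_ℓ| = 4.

For each n in the range, tally the orbitals obeying |m_ℓ| = 4:
n=5 → 2; n=6 → 4; n=7 → 6; n=8 → 8.
Orbitals: 2 + 4 + 6 + 8 = 20. Including both spin states (m_s = ±1/2) gives 2 × 20 = 40 states.

40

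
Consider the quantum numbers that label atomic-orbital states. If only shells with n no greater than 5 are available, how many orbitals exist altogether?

Total orbitals = 1² + 2² + 3² + 4² + 5² = 55.

55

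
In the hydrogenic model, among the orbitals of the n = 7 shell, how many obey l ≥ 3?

Go through l = 0, …, 6 (the values permitted for n = 7).
The (l, m_l) pairs meeting l ≥ 3 give: l=3 → 7; l=4 → 9; l=5 → 11; l=6 → 13.
Total orbitals: 7 + 9 + 11 + 13 = 40.

40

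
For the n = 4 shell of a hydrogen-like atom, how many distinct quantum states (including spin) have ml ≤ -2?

For n = 4, l ranges over 0 … 3.
Orbitals with ml ≤ -2, by l: l=2 → 1; l=3 → 2.
Orbitals: 1 + 2 = 3. Each orbital carries two spin states, so 3 × 2 = 6 states.

6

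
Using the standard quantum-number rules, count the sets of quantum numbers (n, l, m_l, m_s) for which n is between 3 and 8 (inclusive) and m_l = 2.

Go shell by shell, enumerating (l, m_l) with m_l = 2:
n=3 → 1; n=4 → 2; n=5 → 3; n=6 → 4; n=7 → 5; n=8 → 6.
Orbitals: 1 + 2 + 3 + 4 + 5 + 6 = 21. Including both spin states (m_s = ±1/2) gives 2 × 21 = 42 states.

42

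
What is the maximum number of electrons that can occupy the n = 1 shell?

A shell holds 2n² electrons: 2 × 1² = 2 × 1 = 2.

2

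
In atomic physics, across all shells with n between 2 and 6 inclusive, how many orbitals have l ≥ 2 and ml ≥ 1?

For each n in the range, tally the orbitals obeying l ≥ 2 and ml ≥ 1:
n=3 → 2; n=4 → 5; n=5 → 9; n=6 → 14.
Total orbitals: 2 + 5 + 9 + 14 = 30.

30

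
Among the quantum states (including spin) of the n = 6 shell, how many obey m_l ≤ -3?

Go through l = 0, …, 5 (the values permitted for n = 6).
The (l, m_l) pairs meeting m_l ≤ -3 give: l=3 → 1; l=4 → 2; l=5 → 3.
Orbitals: 1 + 2 + 3 = 6. Each orbital carries two spin states, so 6 × 2 = 12 states.

12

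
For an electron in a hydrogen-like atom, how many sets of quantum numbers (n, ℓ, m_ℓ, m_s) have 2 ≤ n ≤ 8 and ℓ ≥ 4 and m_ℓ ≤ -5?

20

Work shell by shell — for each n, count the (ℓ, m_ℓ) pairs that satisfy ℓ ≥ 4 and m_ℓ ≤ -5:
n=6 → 1; n=7 → 3; n=8 → 6.
Orbitals: 1 + 3 + 6 = 10. Including both spin states (m_s = ±1/2) gives 2 × 10 = 20 states.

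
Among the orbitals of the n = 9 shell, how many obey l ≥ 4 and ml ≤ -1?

30

Contributions: l=4 → 4; l=5 → 5; l=6 → 6; l=7 → 7; l=8 → 8.
Total orbitals: 4 + 5 + 6 + 7 + 8 = 30.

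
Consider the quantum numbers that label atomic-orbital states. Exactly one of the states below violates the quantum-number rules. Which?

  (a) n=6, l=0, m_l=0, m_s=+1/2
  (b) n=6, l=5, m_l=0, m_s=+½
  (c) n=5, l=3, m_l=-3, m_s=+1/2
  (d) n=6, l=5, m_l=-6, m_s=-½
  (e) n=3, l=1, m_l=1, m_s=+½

(d) has |m_l| = 6 > l = 5, violating −l ≤ m_l ≤ l.
The remaining sets (a), (b), (c), (e) satisfy all four rules.

(d)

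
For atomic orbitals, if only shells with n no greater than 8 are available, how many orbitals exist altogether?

Total orbitals = 1² + 2² + 3² + 4² + 5² + 6² + 7² + 8² = 204.

204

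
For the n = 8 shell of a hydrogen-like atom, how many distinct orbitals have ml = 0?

8

The n = 8 shell has l = 0 through 7; check each.
The (l, ml) pairs meeting ml = 0 give: l=0 → 1; l=1 → 1; l=2 → 1; l=3 → 1; l=4 → 1; l=5 → 1; l=6 → 1; l=7 → 1.
Total orbitals: 1 + 1 + 1 + 1 + 1 + 1 + 1 + 1 = 8.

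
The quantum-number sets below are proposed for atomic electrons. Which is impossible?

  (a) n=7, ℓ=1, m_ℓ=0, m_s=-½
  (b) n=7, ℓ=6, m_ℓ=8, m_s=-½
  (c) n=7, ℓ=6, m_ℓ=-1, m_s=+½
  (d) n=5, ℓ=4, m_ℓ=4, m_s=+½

(b)

(b) has |m_ℓ| = 8 > ℓ = 6, violating −ℓ ≤ m_ℓ ≤ ℓ.
The remaining sets (a), (c), (d) satisfy all four rules.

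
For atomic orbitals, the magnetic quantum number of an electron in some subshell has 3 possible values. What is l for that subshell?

ml ranges over 2l+1 integers, so 2l+1 = 3 ⇒ l = 1.

l = 1 (p)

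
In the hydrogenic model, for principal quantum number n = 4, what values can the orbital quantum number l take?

0, 1, 2, 3

l is an integer with 0 ≤ l ≤ n−1, so for n = 4: l = 0, 1, 2, 3.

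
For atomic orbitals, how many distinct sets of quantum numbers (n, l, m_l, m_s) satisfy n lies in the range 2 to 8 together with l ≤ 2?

Treat each shell separately and count matching orbitals:
n=2 → 4; n=3 → 9; n=4 → 9; n=5 → 9; n=6 → 9; n=7 → 9; n=8 → 9.
Orbitals: 4 + 9 + 9 + 9 + 9 + 9 + 9 = 58. Including both spin states (m_s = ±1/2) gives 2 × 58 = 116 states.

116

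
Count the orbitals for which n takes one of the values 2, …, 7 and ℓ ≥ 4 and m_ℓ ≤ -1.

Per-shell orbital counts meeting the constraint:
n=5 → 4; n=6 → 9; n=7 → 15.
Total orbitals: 4 + 9 + 15 = 28.

28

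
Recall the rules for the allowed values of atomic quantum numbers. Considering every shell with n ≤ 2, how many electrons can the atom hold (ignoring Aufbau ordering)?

10

Total orbitals = 1² + 2² = 5. Doubling for spin gives 10 electrons.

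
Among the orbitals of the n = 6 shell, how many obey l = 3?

7

The (l, m_l) pairs meeting l = 3 give: l=3 → 7.
Total orbitals: 7.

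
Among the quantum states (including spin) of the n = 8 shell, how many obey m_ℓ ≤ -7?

The n = 8 shell has ℓ = 0 through 7; check each.
Per ℓ-value: ℓ=7 → 1.
Orbitals: 1. Each orbital carries two spin states, so 1 × 2 = 2 states.

2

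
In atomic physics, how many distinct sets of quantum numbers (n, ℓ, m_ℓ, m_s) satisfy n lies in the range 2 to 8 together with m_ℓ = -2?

Go shell by shell, enumerating (ℓ, m_ℓ) with m_ℓ = -2:
n=3 → 1; n=4 → 2; n=5 → 3; n=6 → 4; n=7 → 5; n=8 → 6.
Orbitals: 1 + 2 + 3 + 4 + 5 + 6 = 21. Including both spin states (m_s = ±1/2) gives 2 × 21 = 42 states.

42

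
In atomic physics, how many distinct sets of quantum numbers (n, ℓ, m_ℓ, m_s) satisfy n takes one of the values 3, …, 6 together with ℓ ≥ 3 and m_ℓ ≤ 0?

56

Go shell by shell, enumerating (ℓ, m_ℓ) with ℓ ≥ 3 and m_ℓ ≤ 0:
n=4 → 4; n=5 → 9; n=6 → 15.
Orbitals: 4 + 9 + 15 = 28. Including both spin states (m_s = ±1/2) gives 2 × 28 = 56 states.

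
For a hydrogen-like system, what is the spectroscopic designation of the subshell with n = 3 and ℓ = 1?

ℓ = 1 corresponds to the letter 'p', so the subshell is 3p.

3p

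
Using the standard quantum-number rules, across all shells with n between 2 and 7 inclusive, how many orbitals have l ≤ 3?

For each n in the range, tally the orbitals obeying l ≤ 3:
n=2 → 4; n=3 → 9; n=4 → 16; n=5 → 16; n=6 → 16; n=7 → 16.
Total orbitals: 4 + 9 + 16 + 16 + 16 + 16 = 77.

77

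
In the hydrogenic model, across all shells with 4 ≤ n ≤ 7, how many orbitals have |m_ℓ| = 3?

Treat each shell separately and count matching orbitals:
n=4 → 2; n=5 → 4; n=6 → 6; n=7 → 8.
Total orbitals: 2 + 4 + 6 + 8 = 20.

20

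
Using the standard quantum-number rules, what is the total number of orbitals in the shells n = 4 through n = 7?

Shell n has n² orbitals: 4²=16 + 5²=25 + 6²=36 + 7²=49 = 126 orbitals.

126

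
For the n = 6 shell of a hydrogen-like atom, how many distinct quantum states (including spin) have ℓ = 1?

Go through ℓ = 0, …, 5 (the values permitted for n = 6).
Orbitals with ℓ = 1, by ℓ: ℓ=1 → 3.
Orbitals: 3. Each orbital carries two spin states, so 3 × 2 = 6 states.

6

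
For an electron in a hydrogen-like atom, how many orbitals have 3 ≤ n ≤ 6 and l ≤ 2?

36

Per-shell orbital counts meeting the constraint:
n=3 → 9; n=4 → 9; n=5 → 9; n=6 → 9.
Total orbitals: 9 + 9 + 9 + 9 = 36.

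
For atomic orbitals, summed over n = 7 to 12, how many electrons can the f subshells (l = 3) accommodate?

An f subshell (l = 3) exists for every n ≥ 4, so shells n = 7, 8, 9, 10, 11, 12 each contribute one — 6 subshells.
Since each f subshell holds 2(2·3+1) = 14 electrons, the total is 6 × 14 = 84.

84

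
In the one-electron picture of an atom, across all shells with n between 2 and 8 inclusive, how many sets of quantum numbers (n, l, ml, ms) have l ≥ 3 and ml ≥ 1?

Per-shell orbital counts meeting the constraint:
n=4 → 3; n=5 → 7; n=6 → 12; n=7 → 18; n=8 → 25.
Orbitals: 3 + 7 + 12 + 18 + 25 = 65. Including both spin states (ms = ±1/2) gives 2 × 65 = 130 states.

130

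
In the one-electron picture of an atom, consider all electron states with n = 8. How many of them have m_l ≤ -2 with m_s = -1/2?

21

The n = 8 shell has l = 0 through 7; check each.
The (l, m_l) pairs meeting m_l ≤ -2 give: l=2 → 1; l=3 → 2; l=4 → 3; l=5 → 4; l=6 → 5; l=7 → 6.
Orbitals: 1 + 2 + 3 + 4 + 5 + 6 = 21. With m_s fixed to a single value there is one state per orbital, giving 21 states.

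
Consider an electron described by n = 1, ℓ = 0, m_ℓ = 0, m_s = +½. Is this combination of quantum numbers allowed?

Valid

n = 1 is a positive integer. ℓ = 0 satisfies 0 ≤ ℓ ≤ n−1 = 0. m_ℓ = 0 lies in the range −ℓ … +ℓ (here 0). m_s = +1/2 is one of ±1/2.
All four constraints are satisfied.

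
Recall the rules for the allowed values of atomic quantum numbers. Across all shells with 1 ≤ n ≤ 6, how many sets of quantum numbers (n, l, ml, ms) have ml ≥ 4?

8

Work shell by shell — for each n, count the (l, ml) pairs that satisfy ml ≥ 4:
n=5 → 1; n=6 → 3.
Orbitals: 1 + 3 = 4. Including both spin states (ms = ±1/2) gives 2 × 4 = 8 states.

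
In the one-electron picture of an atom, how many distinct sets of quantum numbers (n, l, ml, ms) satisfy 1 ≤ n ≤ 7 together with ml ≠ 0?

Per-shell orbital counts meeting the constraint:
n=2 → 2; n=3 → 6; n=4 → 12; n=5 → 20; n=6 → 30; n=7 → 42.
Orbitals: 2 + 6 + 12 + 20 + 30 + 42 = 112. Including both spin states (ms = ±1/2) gives 2 × 112 = 224 states.

224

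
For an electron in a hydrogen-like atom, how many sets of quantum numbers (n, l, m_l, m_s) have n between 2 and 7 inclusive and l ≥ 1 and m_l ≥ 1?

Per-shell orbital counts meeting the constraint:
n=2 → 1; n=3 → 3; n=4 → 6; n=5 → 10; n=6 → 15; n=7 → 21.
Orbitals: 1 + 3 + 6 + 10 + 15 + 21 = 56. Including both spin states (m_s = ±1/2) gives 2 × 56 = 112 states.

112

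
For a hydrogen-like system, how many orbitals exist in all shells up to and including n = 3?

14

Total orbitals = 1² + 2² + 3² = 14.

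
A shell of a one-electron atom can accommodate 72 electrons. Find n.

2n² = 72 ⇒ n² = 36 ⇒ n = 6.

n = 6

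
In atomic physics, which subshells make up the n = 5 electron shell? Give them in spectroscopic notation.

For n = 5, ℓ runs from 0 to 4. In spectroscopic notation ℓ = 0,1,2,… ↔ s,p,d,f,g,h,i, so the subshells are 5s, 5p, 5d, 5f, 5g.

5s, 5p, 5d, 5f, 5g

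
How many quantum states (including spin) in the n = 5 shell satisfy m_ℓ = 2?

6

The n = 5 shell has ℓ = 0 through 4; check each.
Contributions: ℓ=2 → 1; ℓ=3 → 1; ℓ=4 → 1.
Orbitals: 1 + 1 + 1 = 3. Each orbital carries two spin states, so 3 × 2 = 6 states.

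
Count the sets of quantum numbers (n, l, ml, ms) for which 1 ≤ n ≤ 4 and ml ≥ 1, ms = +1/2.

Go shell by shell, enumerating (l, ml) with ml ≥ 1:
n=2 → 1; n=3 → 3; n=4 → 6.
Orbitals: 1 + 3 + 6 = 10. With ms fixed to +1/2 there is one state per orbital, so 10 states.

10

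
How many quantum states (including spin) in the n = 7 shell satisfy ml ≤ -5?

6

Go through l = 0, …, 6 (the values permitted for n = 7).
Contributions: l=5 → 1; l=6 → 2.
Orbitals: 1 + 2 = 3. Each orbital carries two spin states, so 3 × 2 = 6 states.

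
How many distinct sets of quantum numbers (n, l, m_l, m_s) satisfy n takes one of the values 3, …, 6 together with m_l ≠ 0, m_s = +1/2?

68

Work shell by shell — for each n, count the (l, m_l) pairs that satisfy m_l ≠ 0:
n=3 → 6; n=4 → 12; n=5 → 20; n=6 → 30.
Orbitals: 6 + 12 + 20 + 30 = 68. With m_s fixed to +1/2 there is one state per orbital, so 68 states.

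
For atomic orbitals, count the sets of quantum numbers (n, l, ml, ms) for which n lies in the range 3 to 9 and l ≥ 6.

172

Count contributing orbitals for each principal shell:
n=7 → 13; n=8 → 28; n=9 → 45.
Orbitals: 13 + 28 + 45 = 86. Including both spin states (ms = ±1/2) gives 2 × 86 = 172 states.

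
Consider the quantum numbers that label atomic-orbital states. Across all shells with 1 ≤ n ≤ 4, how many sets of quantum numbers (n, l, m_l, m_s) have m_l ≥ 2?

For each n in the range, tally the orbitals obeying m_l ≥ 2:
n=3 → 1; n=4 → 3.
Orbitals: 1 + 3 = 4. Including both spin states (m_s = ±1/2) gives 2 × 4 = 8 states.

8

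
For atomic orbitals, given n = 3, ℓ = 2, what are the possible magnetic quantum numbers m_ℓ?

m_ℓ takes every integer from −ℓ to +ℓ. With ℓ = 2 that gives the 5 values -2, -1, 0, 1, 2.

-2, -1, 0, 1, 2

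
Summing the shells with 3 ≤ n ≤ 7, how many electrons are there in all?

270

Shell n has n² orbitals: 3²=9 + 4²=16 + 5²=25 + 6²=36 + 7²=49 = 135 orbitals.
Two spin states per orbital: 2 × 135 = 270 electrons.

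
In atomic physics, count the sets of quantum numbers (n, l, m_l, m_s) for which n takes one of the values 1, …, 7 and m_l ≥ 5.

Per-shell orbital counts meeting the constraint:
n=6 → 1; n=7 → 3.
Orbitals: 1 + 3 = 4. Including both spin states (m_s = ±1/2) gives 2 × 4 = 8 states.

8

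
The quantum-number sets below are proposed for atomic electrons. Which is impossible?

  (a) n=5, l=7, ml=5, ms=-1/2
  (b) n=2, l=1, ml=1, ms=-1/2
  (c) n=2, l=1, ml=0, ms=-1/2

(a)

(a) has l = 7 ≥ n = 5, violating 0 ≤ l ≤ n−1.
The remaining sets (b), (c) satisfy all four rules.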